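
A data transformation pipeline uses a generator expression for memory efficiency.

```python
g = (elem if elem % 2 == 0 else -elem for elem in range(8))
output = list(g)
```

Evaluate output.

Step 1: For each elem in range(8), yield elem if even, else -elem:
  elem=0: even, yield 0
  elem=1: odd, yield -1
  elem=2: even, yield 2
  elem=3: odd, yield -3
  elem=4: even, yield 4
  elem=5: odd, yield -5
  elem=6: even, yield 6
  elem=7: odd, yield -7
Therefore output = [0, -1, 2, -3, 4, -5, 6, -7].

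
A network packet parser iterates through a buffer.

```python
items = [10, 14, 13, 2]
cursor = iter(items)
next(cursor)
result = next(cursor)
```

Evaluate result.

Step 1: Create iterator over [10, 14, 13, 2].
Step 2: next() consumes 10.
Step 3: next() returns 14.
Therefore result = 14.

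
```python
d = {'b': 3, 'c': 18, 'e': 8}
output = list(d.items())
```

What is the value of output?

Step 1: d.items() returns (key, value) pairs in insertion order.
Therefore output = [('b', 3), ('c', 18), ('e', 8)].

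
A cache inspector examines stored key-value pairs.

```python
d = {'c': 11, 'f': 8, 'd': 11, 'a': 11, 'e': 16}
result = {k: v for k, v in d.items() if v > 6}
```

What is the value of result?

Step 1: Filter items where value > 6:
  'c': 11 > 6: kept
  'f': 8 > 6: kept
  'd': 11 > 6: kept
  'a': 11 > 6: kept
  'e': 16 > 6: kept
Therefore result = {'c': 11, 'f': 8, 'd': 11, 'a': 11, 'e': 16}.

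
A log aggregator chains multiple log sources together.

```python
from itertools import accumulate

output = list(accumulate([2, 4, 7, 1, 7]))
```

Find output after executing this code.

Step 1: accumulate computes running sums:
  + 2 = 2
  + 4 = 6
  + 7 = 13
  + 1 = 14
  + 7 = 21
Therefore output = [2, 6, 13, 14, 21].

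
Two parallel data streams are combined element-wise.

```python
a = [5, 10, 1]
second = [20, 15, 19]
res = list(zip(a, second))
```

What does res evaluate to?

Step 1: zip pairs elements at same index:
  Index 0: (5, 20)
  Index 1: (10, 15)
  Index 2: (1, 19)
Therefore res = [(5, 20), (10, 15), (1, 19)].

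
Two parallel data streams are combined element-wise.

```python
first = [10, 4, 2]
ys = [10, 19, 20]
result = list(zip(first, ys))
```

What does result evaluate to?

Step 1: zip pairs elements at same index:
  Index 0: (10, 10)
  Index 1: (4, 19)
  Index 2: (2, 20)
Therefore result = [(10, 10), (4, 19), (2, 20)].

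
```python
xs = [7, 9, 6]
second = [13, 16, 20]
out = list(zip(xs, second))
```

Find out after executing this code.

Step 1: zip pairs elements at same index:
  Index 0: (7, 13)
  Index 1: (9, 16)
  Index 2: (6, 20)
Therefore out = [(7, 13), (9, 16), (6, 20)].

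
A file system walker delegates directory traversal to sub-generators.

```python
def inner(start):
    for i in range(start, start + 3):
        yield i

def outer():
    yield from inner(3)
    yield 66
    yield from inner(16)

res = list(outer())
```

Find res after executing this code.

Step 1: outer() delegates to inner(3):
  yield 3
  yield 4
  yield 5
Step 2: yield 66
Step 3: Delegates to inner(16):
  yield 16
  yield 17
  yield 18
Therefore res = [3, 4, 5, 66, 16, 17, 18].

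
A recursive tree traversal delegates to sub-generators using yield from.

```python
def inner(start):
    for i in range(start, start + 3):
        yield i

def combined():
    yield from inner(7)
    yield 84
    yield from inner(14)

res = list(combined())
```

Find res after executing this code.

Step 1: combined() delegates to inner(7):
  yield 7
  yield 8
  yield 9
Step 2: yield 84
Step 3: Delegates to inner(14):
  yield 14
  yield 15
  yield 16
Therefore res = [7, 8, 9, 84, 14, 15, 16].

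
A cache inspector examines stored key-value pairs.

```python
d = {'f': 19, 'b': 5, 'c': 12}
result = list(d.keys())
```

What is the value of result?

Step 1: d.keys() returns the dictionary keys in insertion order.
Therefore result = ['f', 'b', 'c'].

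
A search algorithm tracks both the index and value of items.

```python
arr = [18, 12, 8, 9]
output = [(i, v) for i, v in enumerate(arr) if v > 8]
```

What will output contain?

Step 1: Filter enumerate([18, 12, 8, 9]) keeping v > 8:
  (0, 18): 18 > 8, included
  (1, 12): 12 > 8, included
  (2, 8): 8 <= 8, excluded
  (3, 9): 9 > 8, included
Therefore output = [(0, 18), (1, 12), (3, 9)].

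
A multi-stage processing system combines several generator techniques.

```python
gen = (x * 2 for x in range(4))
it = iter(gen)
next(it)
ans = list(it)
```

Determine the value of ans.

Step 1: Generator produces [0, 2, 4, 6].
Step 2: next(it) consumes first element (0).
Step 3: list(it) collects remaining: [2, 4, 6].
Therefore ans = [2, 4, 6].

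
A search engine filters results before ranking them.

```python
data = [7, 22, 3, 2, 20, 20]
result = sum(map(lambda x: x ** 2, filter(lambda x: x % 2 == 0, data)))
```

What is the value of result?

Step 1: Filter even numbers from [7, 22, 3, 2, 20, 20]: [22, 2, 20, 20]
Step 2: Square each: [484, 4, 400, 400]
Step 3: Sum = 1288.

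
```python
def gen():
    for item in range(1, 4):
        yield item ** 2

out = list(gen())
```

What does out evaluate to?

Step 1: For each item in range(1, 4), yield item**2:
  item=1: yield 1**2 = 1
  item=2: yield 2**2 = 4
  item=3: yield 3**2 = 9
Therefore out = [1, 4, 9].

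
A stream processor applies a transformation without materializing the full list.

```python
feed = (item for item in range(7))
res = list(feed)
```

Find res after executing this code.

Step 1: Generator expression iterates range(7): [0, 1, 2, 3, 4, 5, 6].
Step 2: list() collects all values.
Therefore res = [0, 1, 2, 3, 4, 5, 6].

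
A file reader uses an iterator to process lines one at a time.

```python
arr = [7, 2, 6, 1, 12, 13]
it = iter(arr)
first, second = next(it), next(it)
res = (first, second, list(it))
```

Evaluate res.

Step 1: Create iterator over [7, 2, 6, 1, 12, 13].
Step 2: first = 7, second = 2.
Step 3: Remaining elements: [6, 1, 12, 13].
Therefore res = (7, 2, [6, 1, 12, 13]).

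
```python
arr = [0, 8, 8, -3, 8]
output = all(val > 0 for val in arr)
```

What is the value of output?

Step 1: Check val > 0 for each element in [0, 8, 8, -3, 8]:
  0 > 0: False
  8 > 0: True
  8 > 0: True
  -3 > 0: False
  8 > 0: True
Step 2: all() returns False.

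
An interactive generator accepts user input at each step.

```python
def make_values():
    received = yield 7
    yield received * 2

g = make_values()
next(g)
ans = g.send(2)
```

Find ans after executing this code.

Step 1: next(g) advances to first yield, producing 7.
Step 2: send(2) resumes, received = 2.
Step 3: yield received * 2 = 2 * 2 = 4.
Therefore ans = 4.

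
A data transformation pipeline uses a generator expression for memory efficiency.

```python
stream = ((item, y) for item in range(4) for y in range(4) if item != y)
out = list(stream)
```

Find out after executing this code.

Step 1: Nested generator over range(4) x range(4) where item != y:
  (0, 0): excluded (item == y)
  (0, 1): included
  (0, 2): included
  (0, 3): included
  (1, 0): included
  (1, 1): excluded (item == y)
  (1, 2): included
  (1, 3): included
  (2, 0): included
  (2, 1): included
  (2, 2): excluded (item == y)
  (2, 3): included
  (3, 0): included
  (3, 1): included
  (3, 2): included
  (3, 3): excluded (item == y)
Therefore out = [(0, 1), (0, 2), (0, 3), (1, 0), (1, 2), (1, 3), (2, 0), (2, 1), (2, 3), (3, 0), (3, 1), (3, 2)].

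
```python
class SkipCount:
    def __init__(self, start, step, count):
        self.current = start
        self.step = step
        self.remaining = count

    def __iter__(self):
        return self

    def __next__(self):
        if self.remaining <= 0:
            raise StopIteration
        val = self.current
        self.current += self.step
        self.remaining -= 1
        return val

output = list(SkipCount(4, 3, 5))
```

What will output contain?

Step 1: SkipCount starts at 4, increments by 3, for 5 steps:
  Yield 4, then current += 3
  Yield 7, then current += 3
  Yield 10, then current += 3
  Yield 13, then current += 3
  Yield 16, then current += 3
Therefore output = [4, 7, 10, 13, 16].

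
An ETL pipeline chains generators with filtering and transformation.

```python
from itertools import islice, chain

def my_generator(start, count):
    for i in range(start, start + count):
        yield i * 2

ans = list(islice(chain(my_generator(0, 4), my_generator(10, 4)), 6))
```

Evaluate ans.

Step 1: my_generator(0, 4) yields [0, 2, 4, 6].
Step 2: my_generator(10, 4) yields [20, 22, 24, 26].
Step 3: chain concatenates: [0, 2, 4, 6, 20, 22, 24, 26].
Step 4: islice takes first 6: [0, 2, 4, 6, 20, 22].
Therefore ans = [0, 2, 4, 6, 20, 22].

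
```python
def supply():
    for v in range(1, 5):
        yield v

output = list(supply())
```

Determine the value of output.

Step 1: The generator yields each value from range(1, 5).
Step 2: list() consumes all yields: [1, 2, 3, 4].
Therefore output = [1, 2, 3, 4].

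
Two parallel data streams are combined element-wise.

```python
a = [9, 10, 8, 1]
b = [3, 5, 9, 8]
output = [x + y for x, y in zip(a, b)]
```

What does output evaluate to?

Step 1: Add corresponding elements:
  9 + 3 = 12
  10 + 5 = 15
  8 + 9 = 17
  1 + 8 = 9
Therefore output = [12, 15, 17, 9].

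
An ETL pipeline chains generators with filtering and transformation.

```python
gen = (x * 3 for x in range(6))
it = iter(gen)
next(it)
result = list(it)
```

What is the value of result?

Step 1: Generator produces [0, 3, 6, 9, 12, 15].
Step 2: next(it) consumes first element (0).
Step 3: list(it) collects remaining: [3, 6, 9, 12, 15].
Therefore result = [3, 6, 9, 12, 15].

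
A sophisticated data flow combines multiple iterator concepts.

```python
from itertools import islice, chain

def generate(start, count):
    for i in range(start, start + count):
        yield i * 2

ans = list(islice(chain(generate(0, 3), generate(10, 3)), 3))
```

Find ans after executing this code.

Step 1: generate(0, 3) yields [0, 2, 4].
Step 2: generate(10, 3) yields [20, 22, 24].
Step 3: chain concatenates: [0, 2, 4, 20, 22, 24].
Step 4: islice takes first 3: [0, 2, 4].
Therefore ans = [0, 2, 4].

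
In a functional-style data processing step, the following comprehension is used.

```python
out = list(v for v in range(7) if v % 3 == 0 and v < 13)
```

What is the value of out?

Step 1: Filter range(7) where v % 3 == 0 and v < 13:
  v=0: both conditions met, included
  v=1: excluded (1 % 3 != 0)
  v=2: excluded (2 % 3 != 0)
  v=3: both conditions met, included
  v=4: excluded (4 % 3 != 0)
  v=5: excluded (5 % 3 != 0)
  v=6: both conditions met, included
Therefore out = [0, 3, 6].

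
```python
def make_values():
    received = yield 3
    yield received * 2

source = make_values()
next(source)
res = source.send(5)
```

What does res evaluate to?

Step 1: next(source) advances to first yield, producing 3.
Step 2: send(5) resumes, received = 5.
Step 3: yield received * 2 = 5 * 2 = 10.
Therefore res = 10.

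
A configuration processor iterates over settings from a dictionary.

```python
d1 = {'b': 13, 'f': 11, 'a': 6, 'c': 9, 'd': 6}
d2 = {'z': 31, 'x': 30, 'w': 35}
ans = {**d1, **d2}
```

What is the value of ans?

Step 1: Merge d1 and d2 (d2 values override on key conflicts).
Step 2: d1 has keys ['b', 'f', 'a', 'c', 'd'], d2 has keys ['z', 'x', 'w'].
Therefore ans = {'b': 13, 'f': 11, 'a': 6, 'c': 9, 'd': 6, 'z': 31, 'x': 30, 'w': 35}.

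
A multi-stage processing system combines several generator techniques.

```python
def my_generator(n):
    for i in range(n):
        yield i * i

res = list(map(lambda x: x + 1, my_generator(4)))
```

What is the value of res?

Step 1: my_generator(4) yields squares: [0, 1, 4, 9].
Step 2: map adds 1 to each: [1, 2, 5, 10].
Therefore res = [1, 2, 5, 10].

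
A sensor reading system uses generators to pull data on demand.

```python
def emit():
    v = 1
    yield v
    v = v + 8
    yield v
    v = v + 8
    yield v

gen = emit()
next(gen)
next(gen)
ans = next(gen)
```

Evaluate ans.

Step 1: Trace through generator execution:
  Yield 1: v starts at 1, yield 1
  Yield 2: v = 1 + 8 = 9, yield 9
  Yield 3: v = 9 + 8 = 17, yield 17
Step 2: First next() gets 1, second next() gets the second value, third next() yields 17.
Therefore ans = 17.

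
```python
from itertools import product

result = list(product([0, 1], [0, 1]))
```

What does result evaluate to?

Step 1: product([0, 1], [0, 1]) gives all pairs:
  (0, 0)
  (0, 1)
  (1, 0)
  (1, 1)
Therefore result = [(0, 0), (0, 1), (1, 0), (1, 1)].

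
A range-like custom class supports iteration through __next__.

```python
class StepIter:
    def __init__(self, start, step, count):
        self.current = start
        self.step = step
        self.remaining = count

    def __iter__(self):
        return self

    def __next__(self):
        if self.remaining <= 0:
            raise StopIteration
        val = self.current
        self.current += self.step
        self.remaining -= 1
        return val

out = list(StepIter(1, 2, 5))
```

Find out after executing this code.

Step 1: StepIter starts at 1, increments by 2, for 5 steps:
  Yield 1, then current += 2
  Yield 3, then current += 2
  Yield 5, then current += 2
  Yield 7, then current += 2
  Yield 9, then current += 2
Therefore out = [1, 3, 5, 7, 9].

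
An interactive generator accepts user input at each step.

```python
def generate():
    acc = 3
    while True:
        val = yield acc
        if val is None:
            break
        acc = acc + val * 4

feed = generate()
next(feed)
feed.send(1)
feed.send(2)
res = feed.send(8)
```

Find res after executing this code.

Step 1: next() -> yield acc=3.
Step 2: send(1) -> val=1, acc = 3 + 1*4 = 7, yield 7.
Step 3: send(2) -> val=2, acc = 7 + 2*4 = 15, yield 15.
Step 4: send(8) -> val=8, acc = 15 + 8*4 = 47, yield 47.
Therefore res = 47.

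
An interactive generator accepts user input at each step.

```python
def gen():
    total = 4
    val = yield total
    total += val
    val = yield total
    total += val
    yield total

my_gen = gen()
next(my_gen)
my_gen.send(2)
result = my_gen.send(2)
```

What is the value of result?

Step 1: next() -> yield total=4.
Step 2: send(2) -> val=2, total = 4+2 = 6, yield 6.
Step 3: send(2) -> val=2, total = 6+2 = 8, yield 8.
Therefore result = 8.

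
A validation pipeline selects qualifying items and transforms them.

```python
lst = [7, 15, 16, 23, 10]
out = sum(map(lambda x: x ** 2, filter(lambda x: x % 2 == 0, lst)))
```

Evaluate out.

Step 1: Filter even numbers from [7, 15, 16, 23, 10]: [16, 10]
Step 2: Square each: [256, 100]
Step 3: Sum = 356.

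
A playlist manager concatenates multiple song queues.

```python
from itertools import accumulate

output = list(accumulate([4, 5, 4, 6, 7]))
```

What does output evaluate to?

Step 1: accumulate computes running sums:
  + 4 = 4
  + 5 = 9
  + 4 = 13
  + 6 = 19
  + 7 = 26
Therefore output = [4, 9, 13, 19, 26].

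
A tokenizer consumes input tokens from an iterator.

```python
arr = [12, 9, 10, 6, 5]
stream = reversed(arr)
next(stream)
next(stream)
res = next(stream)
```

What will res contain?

Step 1: reversed([12, 9, 10, 6, 5]) gives iterator: [5, 6, 10, 9, 12].
Step 2: First next() = 5, second next() = 6.
Step 3: Third next() = 10.
Therefore res = 10.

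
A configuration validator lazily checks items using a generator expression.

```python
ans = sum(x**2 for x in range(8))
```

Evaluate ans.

Step 1: Compute x**2 for each x in range(8):
  x=0: 0**2 = 0
  x=1: 1**2 = 1
  x=2: 2**2 = 4
  x=3: 3**2 = 9
  x=4: 4**2 = 16
  x=5: 5**2 = 25
  x=6: 6**2 = 36
  x=7: 7**2 = 49
Step 2: sum = 0 + 1 + 4 + 9 + 16 + 25 + 36 + 49 = 140.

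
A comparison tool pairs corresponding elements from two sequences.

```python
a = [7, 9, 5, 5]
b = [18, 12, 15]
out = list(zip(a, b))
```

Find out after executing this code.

Step 1: zip stops at shortest (len(a)=4, len(b)=3):
  Index 0: (7, 18)
  Index 1: (9, 12)
  Index 2: (5, 15)
Step 2: Last element of a (5) has no pair, dropped.
Therefore out = [(7, 18), (9, 12), (5, 15)].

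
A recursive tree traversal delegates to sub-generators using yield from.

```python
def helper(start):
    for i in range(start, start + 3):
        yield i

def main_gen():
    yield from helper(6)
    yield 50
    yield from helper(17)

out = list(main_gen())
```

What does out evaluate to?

Step 1: main_gen() delegates to helper(6):
  yield 6
  yield 7
  yield 8
Step 2: yield 50
Step 3: Delegates to helper(17):
  yield 17
  yield 18
  yield 19
Therefore out = [6, 7, 8, 50, 17, 18, 19].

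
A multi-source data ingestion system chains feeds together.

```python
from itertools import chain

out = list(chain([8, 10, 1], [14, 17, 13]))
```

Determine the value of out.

Step 1: chain() concatenates iterables: [8, 10, 1] + [14, 17, 13].
Therefore out = [8, 10, 1, 14, 17, 13].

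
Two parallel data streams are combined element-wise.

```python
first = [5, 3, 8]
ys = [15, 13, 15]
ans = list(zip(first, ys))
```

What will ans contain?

Step 1: zip pairs elements at same index:
  Index 0: (5, 15)
  Index 1: (3, 13)
  Index 2: (8, 15)
Therefore ans = [(5, 15), (3, 13), (8, 15)].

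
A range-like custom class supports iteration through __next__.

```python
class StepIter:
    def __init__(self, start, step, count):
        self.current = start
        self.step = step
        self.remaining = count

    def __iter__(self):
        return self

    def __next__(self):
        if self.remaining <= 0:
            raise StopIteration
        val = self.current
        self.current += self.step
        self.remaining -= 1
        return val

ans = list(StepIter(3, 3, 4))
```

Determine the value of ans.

Step 1: StepIter starts at 3, increments by 3, for 4 steps:
  Yield 3, then current += 3
  Yield 6, then current += 3
  Yield 9, then current += 3
  Yield 12, then current += 3
Therefore ans = [3, 6, 9, 12].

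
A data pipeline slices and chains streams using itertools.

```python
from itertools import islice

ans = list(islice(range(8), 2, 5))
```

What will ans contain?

Step 1: islice(range(8), 2, 5) takes elements at indices [2, 5).
Step 2: Elements: [2, 3, 4].
Therefore ans = [2, 3, 4].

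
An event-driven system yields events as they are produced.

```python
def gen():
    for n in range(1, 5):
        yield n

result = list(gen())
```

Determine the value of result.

Step 1: The generator yields each value from range(1, 5).
Step 2: list() consumes all yields: [1, 2, 3, 4].
Therefore result = [1, 2, 3, 4].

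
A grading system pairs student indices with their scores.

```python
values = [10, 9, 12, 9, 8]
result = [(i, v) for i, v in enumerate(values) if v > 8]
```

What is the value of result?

Step 1: Filter enumerate([10, 9, 12, 9, 8]) keeping v > 8:
  (0, 10): 10 > 8, included
  (1, 9): 9 > 8, included
  (2, 12): 12 > 8, included
  (3, 9): 9 > 8, included
  (4, 8): 8 <= 8, excluded
Therefore result = [(0, 10), (1, 9), (2, 12), (3, 9)].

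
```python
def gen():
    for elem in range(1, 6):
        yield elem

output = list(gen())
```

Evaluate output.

Step 1: The generator yields each value from range(1, 6).
Step 2: list() consumes all yields: [1, 2, 3, 4, 5].
Therefore output = [1, 2, 3, 4, 5].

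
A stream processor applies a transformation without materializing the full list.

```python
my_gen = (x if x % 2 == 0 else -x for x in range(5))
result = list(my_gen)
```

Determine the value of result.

Step 1: For each x in range(5), yield x if even, else -x:
  x=0: even, yield 0
  x=1: odd, yield -1
  x=2: even, yield 2
  x=3: odd, yield -3
  x=4: even, yield 4
Therefore result = [0, -1, 2, -3, 4].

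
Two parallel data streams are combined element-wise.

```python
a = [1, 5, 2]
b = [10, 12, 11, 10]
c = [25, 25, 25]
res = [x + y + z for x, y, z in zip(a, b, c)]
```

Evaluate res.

Step 1: zip three lists (truncates to shortest, len=3):
  1 + 10 + 25 = 36
  5 + 12 + 25 = 42
  2 + 11 + 25 = 38
Therefore res = [36, 42, 38].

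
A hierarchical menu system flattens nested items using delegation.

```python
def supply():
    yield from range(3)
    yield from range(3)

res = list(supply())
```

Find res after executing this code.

Step 1: Trace yields in order:
  yield 0
  yield 1
  yield 2
  yield 0
  yield 1
  yield 2
Therefore res = [0, 1, 2, 0, 1, 2].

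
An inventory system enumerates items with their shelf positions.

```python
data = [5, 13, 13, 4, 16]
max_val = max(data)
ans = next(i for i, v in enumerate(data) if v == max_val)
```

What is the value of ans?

Step 1: max([5, 13, 13, 4, 16]) = 16.
Step 2: Find first index where value == 16:
  Index 0: 5 != 16
  Index 1: 13 != 16
  Index 2: 13 != 16
  Index 3: 4 != 16
  Index 4: 16 == 16, found!
Therefore ans = 4.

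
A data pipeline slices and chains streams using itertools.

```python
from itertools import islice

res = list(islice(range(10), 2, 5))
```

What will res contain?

Step 1: islice(range(10), 2, 5) takes elements at indices [2, 5).
Step 2: Elements: [2, 3, 4].
Therefore res = [2, 3, 4].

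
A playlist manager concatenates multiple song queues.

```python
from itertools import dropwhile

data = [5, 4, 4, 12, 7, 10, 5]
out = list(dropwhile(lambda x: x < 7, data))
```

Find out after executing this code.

Step 1: dropwhile drops elements while < 7:
  5 < 7: dropped
  4 < 7: dropped
  4 < 7: dropped
  12: kept (dropping stopped)
Step 2: Remaining elements kept regardless of condition.
Therefore out = [12, 7, 10, 5].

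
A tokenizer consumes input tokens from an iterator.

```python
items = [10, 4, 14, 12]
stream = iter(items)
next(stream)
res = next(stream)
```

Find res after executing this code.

Step 1: Create iterator over [10, 4, 14, 12].
Step 2: next() consumes 10.
Step 3: next() returns 4.
Therefore res = 4.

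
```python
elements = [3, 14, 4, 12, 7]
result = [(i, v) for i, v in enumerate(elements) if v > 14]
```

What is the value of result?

Step 1: Filter enumerate([3, 14, 4, 12, 7]) keeping v > 14:
  (0, 3): 3 <= 14, excluded
  (1, 14): 14 <= 14, excluded
  (2, 4): 4 <= 14, excluded
  (3, 12): 12 <= 14, excluded
  (4, 7): 7 <= 14, excluded
Therefore result = [].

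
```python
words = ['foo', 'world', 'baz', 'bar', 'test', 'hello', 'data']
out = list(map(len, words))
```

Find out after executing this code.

Step 1: Map len() to each word:
  'foo' -> 3
  'world' -> 5
  'baz' -> 3
  'bar' -> 3
  'test' -> 4
  'hello' -> 5
  'data' -> 4
Therefore out = [3, 5, 3, 3, 4, 5, 4].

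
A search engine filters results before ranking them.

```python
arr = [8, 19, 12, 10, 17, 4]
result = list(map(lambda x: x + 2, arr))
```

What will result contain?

Step 1: Apply lambda x: x + 2 to each element:
  8 -> 10
  19 -> 21
  12 -> 14
  10 -> 12
  17 -> 19
  4 -> 6
Therefore result = [10, 21, 14, 12, 19, 6].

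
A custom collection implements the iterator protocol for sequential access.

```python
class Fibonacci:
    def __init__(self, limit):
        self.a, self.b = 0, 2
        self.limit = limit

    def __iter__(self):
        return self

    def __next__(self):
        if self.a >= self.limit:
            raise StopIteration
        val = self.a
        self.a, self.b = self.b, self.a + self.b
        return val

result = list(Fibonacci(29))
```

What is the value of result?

Step 1: Fibonacci-like sequence (a=0, b=2) until >= 29:
  Yield 0, then a,b = 2,2
  Yield 2, then a,b = 2,4
  Yield 2, then a,b = 4,6
  Yield 4, then a,b = 6,10
  Yield 6, then a,b = 10,16
  Yield 10, then a,b = 16,26
  Yield 16, then a,b = 26,42
  Yield 26, then a,b = 42,68
Step 2: 42 >= 29, stop.
Therefore result = [0, 2, 2, 4, 6, 10, 16, 26].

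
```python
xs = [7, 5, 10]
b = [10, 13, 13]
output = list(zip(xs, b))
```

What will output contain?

Step 1: zip pairs elements at same index:
  Index 0: (7, 10)
  Index 1: (5, 13)
  Index 2: (10, 13)
Therefore output = [(7, 10), (5, 13), (10, 13)].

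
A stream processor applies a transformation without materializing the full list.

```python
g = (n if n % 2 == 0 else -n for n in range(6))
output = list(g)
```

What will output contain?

Step 1: For each n in range(6), yield n if even, else -n:
  n=0: even, yield 0
  n=1: odd, yield -1
  n=2: even, yield 2
  n=3: odd, yield -3
  n=4: even, yield 4
  n=5: odd, yield -5
Therefore output = [0, -1, 2, -3, 4, -5].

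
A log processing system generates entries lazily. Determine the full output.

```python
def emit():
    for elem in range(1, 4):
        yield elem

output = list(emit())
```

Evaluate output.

Step 1: The generator yields each value from range(1, 4).
Step 2: list() consumes all yields: [1, 2, 3].
Therefore output = [1, 2, 3].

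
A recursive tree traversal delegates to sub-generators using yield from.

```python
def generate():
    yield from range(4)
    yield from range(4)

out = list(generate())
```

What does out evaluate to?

Step 1: Trace yields in order:
  yield 0
  yield 1
  yield 2
  yield 3
  yield 0
  yield 1
  yield 2
  yield 3
Therefore out = [0, 1, 2, 3, 0, 1, 2, 3].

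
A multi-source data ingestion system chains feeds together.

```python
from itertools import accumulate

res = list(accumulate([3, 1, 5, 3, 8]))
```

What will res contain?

Step 1: accumulate computes running sums:
  + 3 = 3
  + 1 = 4
  + 5 = 9
  + 3 = 12
  + 8 = 20
Therefore res = [3, 4, 9, 12, 20].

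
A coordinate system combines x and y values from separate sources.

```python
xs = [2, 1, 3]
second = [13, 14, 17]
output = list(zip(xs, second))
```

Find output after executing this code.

Step 1: zip pairs elements at same index:
  Index 0: (2, 13)
  Index 1: (1, 14)
  Index 2: (3, 17)
Therefore output = [(2, 13), (1, 14), (3, 17)].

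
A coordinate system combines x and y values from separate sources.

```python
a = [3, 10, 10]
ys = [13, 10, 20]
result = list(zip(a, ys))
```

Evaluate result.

Step 1: zip pairs elements at same index:
  Index 0: (3, 13)
  Index 1: (10, 10)
  Index 2: (10, 20)
Therefore result = [(3, 13), (10, 10), (10, 20)].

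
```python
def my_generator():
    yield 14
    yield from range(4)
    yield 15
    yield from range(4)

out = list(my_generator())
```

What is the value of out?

Step 1: Trace yields in order:
  yield 14
  yield 0
  yield 1
  yield 2
  yield 3
  yield 15
  yield 0
  yield 1
  yield 2
  yield 3
Therefore out = [14, 0, 1, 2, 3, 15, 0, 1, 2, 3].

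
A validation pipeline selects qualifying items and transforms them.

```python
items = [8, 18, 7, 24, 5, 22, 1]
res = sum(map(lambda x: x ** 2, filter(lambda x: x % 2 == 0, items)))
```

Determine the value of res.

Step 1: Filter even numbers from [8, 18, 7, 24, 5, 22, 1]: [8, 18, 24, 22]
Step 2: Square each: [64, 324, 576, 484]
Step 3: Sum = 1448.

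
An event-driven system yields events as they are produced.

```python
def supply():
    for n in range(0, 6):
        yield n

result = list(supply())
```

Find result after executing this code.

Step 1: The generator yields each value from range(0, 6).
Step 2: list() consumes all yields: [0, 1, 2, 3, 4, 5].
Therefore result = [0, 1, 2, 3, 4, 5].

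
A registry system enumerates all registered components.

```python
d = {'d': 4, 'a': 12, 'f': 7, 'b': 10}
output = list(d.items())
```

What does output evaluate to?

Step 1: d.items() returns (key, value) pairs in insertion order.
Therefore output = [('d', 4), ('a', 12), ('f', 7), ('b', 10)].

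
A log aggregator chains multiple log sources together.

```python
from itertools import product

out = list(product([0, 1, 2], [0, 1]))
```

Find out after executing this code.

Step 1: product([0, 1, 2], [0, 1]) gives all pairs:
  (0, 0)
  (0, 1)
  (1, 0)
  (1, 1)
  (2, 0)
  (2, 1)
Therefore out = [(0, 0), (0, 1), (1, 0), (1, 1), (2, 0), (2, 1)].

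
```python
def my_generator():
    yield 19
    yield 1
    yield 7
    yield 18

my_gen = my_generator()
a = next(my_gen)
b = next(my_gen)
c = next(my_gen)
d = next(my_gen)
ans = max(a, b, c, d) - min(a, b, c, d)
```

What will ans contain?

Step 1: Create generator and consume all values:
  a = next(my_gen) = 19
  b = next(my_gen) = 1
  c = next(my_gen) = 7
  d = next(my_gen) = 18
Step 2: max = 19, min = 1, ans = 19 - 1 = 18.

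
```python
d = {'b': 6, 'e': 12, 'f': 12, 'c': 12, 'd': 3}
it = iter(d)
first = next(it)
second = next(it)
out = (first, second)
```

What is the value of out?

Step 1: iter(d) iterates over keys: ['b', 'e', 'f', 'c', 'd'].
Step 2: first = next(it) = 'b', second = next(it) = 'e'.
Therefore out = ('b', 'e').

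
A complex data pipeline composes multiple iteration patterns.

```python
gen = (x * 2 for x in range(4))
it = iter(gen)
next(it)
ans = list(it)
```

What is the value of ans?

Step 1: Generator produces [0, 2, 4, 6].
Step 2: next(it) consumes first element (0).
Step 3: list(it) collects remaining: [2, 4, 6].
Therefore ans = [2, 4, 6].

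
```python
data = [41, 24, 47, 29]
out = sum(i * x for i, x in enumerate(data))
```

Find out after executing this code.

Step 1: Compute i * x for each (i, x) in enumerate([41, 24, 47, 29]):
  i=0, x=41: 0*41 = 0
  i=1, x=24: 1*24 = 24
  i=2, x=47: 2*47 = 94
  i=3, x=29: 3*29 = 87
Step 2: sum = 0 + 24 + 94 + 87 = 205.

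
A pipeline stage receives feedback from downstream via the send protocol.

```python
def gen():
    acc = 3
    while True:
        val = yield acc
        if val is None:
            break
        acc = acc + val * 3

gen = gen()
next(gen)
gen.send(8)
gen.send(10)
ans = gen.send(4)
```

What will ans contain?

Step 1: next() -> yield acc=3.
Step 2: send(8) -> val=8, acc = 3 + 8*3 = 27, yield 27.
Step 3: send(10) -> val=10, acc = 27 + 10*3 = 57, yield 57.
Step 4: send(4) -> val=4, acc = 57 + 4*3 = 69, yield 69.
Therefore ans = 69.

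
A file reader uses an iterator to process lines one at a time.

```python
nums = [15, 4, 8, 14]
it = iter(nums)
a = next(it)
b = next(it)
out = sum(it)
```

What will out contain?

Step 1: Create iterator over [15, 4, 8, 14].
Step 2: a = next() = 15, b = next() = 4.
Step 3: sum() of remaining [8, 14] = 22.
Therefore out = 22.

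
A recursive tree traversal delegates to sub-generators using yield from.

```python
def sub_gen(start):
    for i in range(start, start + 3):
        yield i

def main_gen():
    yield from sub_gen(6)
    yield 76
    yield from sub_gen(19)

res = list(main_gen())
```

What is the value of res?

Step 1: main_gen() delegates to sub_gen(6):
  yield 6
  yield 7
  yield 8
Step 2: yield 76
Step 3: Delegates to sub_gen(19):
  yield 19
  yield 20
  yield 21
Therefore res = [6, 7, 8, 76, 19, 20, 21].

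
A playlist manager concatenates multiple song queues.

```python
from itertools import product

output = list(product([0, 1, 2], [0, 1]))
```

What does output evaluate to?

Step 1: product([0, 1, 2], [0, 1]) gives all pairs:
  (0, 0)
  (0, 1)
  (1, 0)
  (1, 1)
  (2, 0)
  (2, 1)
Therefore output = [(0, 0), (0, 1), (1, 0), (1, 1), (2, 0), (2, 1)].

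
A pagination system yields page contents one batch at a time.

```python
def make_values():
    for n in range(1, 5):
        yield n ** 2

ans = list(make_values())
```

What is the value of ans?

Step 1: For each n in range(1, 5), yield n**2:
  n=1: yield 1**2 = 1
  n=2: yield 2**2 = 4
  n=3: yield 3**2 = 9
  n=4: yield 4**2 = 16
Therefore ans = [1, 4, 9, 16].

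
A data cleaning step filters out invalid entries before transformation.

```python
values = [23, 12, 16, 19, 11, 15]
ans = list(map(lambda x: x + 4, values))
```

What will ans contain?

Step 1: Apply lambda x: x + 4 to each element:
  23 -> 27
  12 -> 16
  16 -> 20
  19 -> 23
  11 -> 15
  15 -> 19
Therefore ans = [27, 16, 20, 23, 15, 19].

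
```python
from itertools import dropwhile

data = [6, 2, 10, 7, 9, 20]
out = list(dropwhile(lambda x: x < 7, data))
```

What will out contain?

Step 1: dropwhile drops elements while < 7:
  6 < 7: dropped
  2 < 7: dropped
  10: kept (dropping stopped)
Step 2: Remaining elements kept regardless of condition.
Therefore out = [10, 7, 9, 20].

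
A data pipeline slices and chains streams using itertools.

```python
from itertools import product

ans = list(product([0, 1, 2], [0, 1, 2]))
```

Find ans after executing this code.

Step 1: product([0, 1, 2], [0, 1, 2]) gives all pairs:
  (0, 0)
  (0, 1)
  (0, 2)
  (1, 0)
  (1, 1)
  (1, 2)
  (2, 0)
  (2, 1)
  (2, 2)
Therefore ans = [(0, 0), (0, 1), (0, 2), (1, 0), (1, 1), (1, 2), (2, 0), (2, 1), (2, 2)].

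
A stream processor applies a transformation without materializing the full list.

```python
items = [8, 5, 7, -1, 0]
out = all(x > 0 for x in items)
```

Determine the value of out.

Step 1: Check x > 0 for each element in [8, 5, 7, -1, 0]:
  8 > 0: True
  5 > 0: True
  7 > 0: True
  -1 > 0: False
  0 > 0: False
Step 2: all() returns False.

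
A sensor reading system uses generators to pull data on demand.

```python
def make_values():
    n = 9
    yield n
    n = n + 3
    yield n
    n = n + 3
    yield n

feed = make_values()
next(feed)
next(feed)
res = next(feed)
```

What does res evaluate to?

Step 1: Trace through generator execution:
  Yield 1: n starts at 9, yield 9
  Yield 2: n = 9 + 3 = 12, yield 12
  Yield 3: n = 12 + 3 = 15, yield 15
Step 2: First next() gets 9, second next() gets the second value, third next() yields 15.
Therefore res = 15.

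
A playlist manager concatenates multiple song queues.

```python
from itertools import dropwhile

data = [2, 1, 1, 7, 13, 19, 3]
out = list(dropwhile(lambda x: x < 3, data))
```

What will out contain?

Step 1: dropwhile drops elements while < 3:
  2 < 3: dropped
  1 < 3: dropped
  1 < 3: dropped
  7: kept (dropping stopped)
Step 2: Remaining elements kept regardless of condition.
Therefore out = [7, 13, 19, 3].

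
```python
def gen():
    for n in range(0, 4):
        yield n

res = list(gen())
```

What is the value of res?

Step 1: The generator yields each value from range(0, 4).
Step 2: list() consumes all yields: [0, 1, 2, 3].
Therefore res = [0, 1, 2, 3].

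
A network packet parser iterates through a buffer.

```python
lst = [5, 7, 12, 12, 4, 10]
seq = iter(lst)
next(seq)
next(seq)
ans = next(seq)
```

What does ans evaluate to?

Step 1: Create iterator over [5, 7, 12, 12, 4, 10].
Step 2: next() consumes 5.
Step 3: next() consumes 7.
Step 4: next() returns 12.
Therefore ans = 12.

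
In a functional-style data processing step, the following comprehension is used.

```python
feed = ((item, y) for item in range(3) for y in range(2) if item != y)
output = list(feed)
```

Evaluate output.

Step 1: Nested generator over range(3) x range(2) where item != y:
  (0, 0): excluded (item == y)
  (0, 1): included
  (1, 0): included
  (1, 1): excluded (item == y)
  (2, 0): included
  (2, 1): included
Therefore output = [(0, 1), (1, 0), (2, 0), (2, 1)].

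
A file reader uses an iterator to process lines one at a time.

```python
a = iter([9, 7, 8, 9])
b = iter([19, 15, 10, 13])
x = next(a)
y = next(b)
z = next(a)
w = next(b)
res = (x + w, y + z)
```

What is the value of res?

Step 1: a iterates [9, 7, 8, 9], b iterates [19, 15, 10, 13].
Step 2: x = next(a) = 9, y = next(b) = 19.
Step 3: z = next(a) = 7, w = next(b) = 15.
Step 4: res = (9 + 15, 19 + 7) = (24, 26).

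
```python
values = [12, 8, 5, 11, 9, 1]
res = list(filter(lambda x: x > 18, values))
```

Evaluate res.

Step 1: Filter elements > 18:
  12: removed
  8: removed
  5: removed
  11: removed
  9: removed
  1: removed
Therefore res = [].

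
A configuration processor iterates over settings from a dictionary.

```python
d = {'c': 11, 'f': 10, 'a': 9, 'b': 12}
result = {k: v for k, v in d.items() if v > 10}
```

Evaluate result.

Step 1: Filter items where value > 10:
  'c': 11 > 10: kept
  'f': 10 <= 10: removed
  'a': 9 <= 10: removed
  'b': 12 > 10: kept
Therefore result = {'c': 11, 'b': 12}.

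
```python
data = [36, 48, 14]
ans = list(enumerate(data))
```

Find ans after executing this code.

Step 1: enumerate pairs each element with its index:
  (0, 36)
  (1, 48)
  (2, 14)
Therefore ans = [(0, 36), (1, 48), (2, 14)].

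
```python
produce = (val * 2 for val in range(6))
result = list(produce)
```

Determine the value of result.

Step 1: For each val in range(6), compute val*2:
  val=0: 0*2 = 0
  val=1: 1*2 = 2
  val=2: 2*2 = 4
  val=3: 3*2 = 6
  val=4: 4*2 = 8
  val=5: 5*2 = 10
Therefore result = [0, 2, 4, 6, 8, 10].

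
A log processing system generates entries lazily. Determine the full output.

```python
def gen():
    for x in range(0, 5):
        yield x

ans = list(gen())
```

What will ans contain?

Step 1: The generator yields each value from range(0, 5).
Step 2: list() consumes all yields: [0, 1, 2, 3, 4].
Therefore ans = [0, 1, 2, 3, 4].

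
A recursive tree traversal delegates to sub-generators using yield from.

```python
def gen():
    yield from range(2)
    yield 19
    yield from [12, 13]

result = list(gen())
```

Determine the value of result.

Step 1: Trace yields in order:
  yield 0
  yield 1
  yield 19
  yield 12
  yield 13
Therefore result = [0, 1, 19, 12, 13].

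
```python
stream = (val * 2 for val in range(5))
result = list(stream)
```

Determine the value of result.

Step 1: For each val in range(5), compute val*2:
  val=0: 0*2 = 0
  val=1: 1*2 = 2
  val=2: 2*2 = 4
  val=3: 3*2 = 6
  val=4: 4*2 = 8
Therefore result = [0, 2, 4, 6, 8].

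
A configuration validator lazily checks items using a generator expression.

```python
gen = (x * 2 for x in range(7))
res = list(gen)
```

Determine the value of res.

Step 1: For each x in range(7), compute x*2:
  x=0: 0*2 = 0
  x=1: 1*2 = 2
  x=2: 2*2 = 4
  x=3: 3*2 = 6
  x=4: 4*2 = 8
  x=5: 5*2 = 10
  x=6: 6*2 = 12
Therefore res = [0, 2, 4, 6, 8, 10, 12].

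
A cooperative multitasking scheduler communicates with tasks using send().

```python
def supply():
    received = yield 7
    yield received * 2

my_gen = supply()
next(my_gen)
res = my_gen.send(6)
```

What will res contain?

Step 1: next(my_gen) advances to first yield, producing 7.
Step 2: send(6) resumes, received = 6.
Step 3: yield received * 2 = 6 * 2 = 12.
Therefore res = 12.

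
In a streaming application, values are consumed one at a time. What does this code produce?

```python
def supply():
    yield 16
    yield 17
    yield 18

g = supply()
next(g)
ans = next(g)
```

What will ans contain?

Step 1: supply() creates a generator.
Step 2: next(g) yields 16 (consumed and discarded).
Step 3: next(g) yields 17, assigned to ans.
Therefore ans = 17.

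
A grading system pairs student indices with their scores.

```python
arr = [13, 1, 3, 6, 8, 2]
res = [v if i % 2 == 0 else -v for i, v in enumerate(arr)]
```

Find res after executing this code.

Step 1: For each (i, v), keep v if i is even, negate if odd:
  i=0 (even): keep 13
  i=1 (odd): negate to -1
  i=2 (even): keep 3
  i=3 (odd): negate to -6
  i=4 (even): keep 8
  i=5 (odd): negate to -2
Therefore res = [13, -1, 3, -6, 8, -2].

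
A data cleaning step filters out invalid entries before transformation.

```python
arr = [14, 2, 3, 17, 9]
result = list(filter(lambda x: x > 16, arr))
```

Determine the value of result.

Step 1: Filter elements > 16:
  14: removed
  2: removed
  3: removed
  17: kept
  9: removed
Therefore result = [17].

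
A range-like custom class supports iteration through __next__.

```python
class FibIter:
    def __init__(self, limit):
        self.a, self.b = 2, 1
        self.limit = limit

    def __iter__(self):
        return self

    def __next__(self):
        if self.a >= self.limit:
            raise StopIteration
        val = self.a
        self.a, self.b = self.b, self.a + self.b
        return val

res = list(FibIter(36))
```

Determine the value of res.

Step 1: Fibonacci-like sequence (a=2, b=1) until >= 36:
  Yield 2, then a,b = 1,3
  Yield 1, then a,b = 3,4
  Yield 3, then a,b = 4,7
  Yield 4, then a,b = 7,11
  Yield 7, then a,b = 11,18
  Yield 11, then a,b = 18,29
  Yield 18, then a,b = 29,47
  Yield 29, then a,b = 47,76
Step 2: 47 >= 36, stop.
Therefore res = [2, 1, 3, 4, 7, 11, 18, 29].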